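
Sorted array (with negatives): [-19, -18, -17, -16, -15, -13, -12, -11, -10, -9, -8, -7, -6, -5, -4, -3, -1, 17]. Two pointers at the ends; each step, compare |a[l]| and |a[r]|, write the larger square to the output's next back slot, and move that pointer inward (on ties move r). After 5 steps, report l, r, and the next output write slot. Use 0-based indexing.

l=4, r=16, next write slot=12

l=0 r=17: |-19|>|17| out[17]=361, l++
l=1 r=17: |-18|>|17| out[16]=324, l++
l=2 r=17: |-17|<=|17| out[15]=289, r--
l=2 r=16: |-17|>|-1| out[14]=289, l++
l=3 r=16: |-16|>|-1| out[13]=256, l++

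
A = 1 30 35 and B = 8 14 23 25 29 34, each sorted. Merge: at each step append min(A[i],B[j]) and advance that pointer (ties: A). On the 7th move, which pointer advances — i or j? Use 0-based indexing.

[i=0,j=0] A[i]=1<=B[j]=8 take 1 → i++
[i=1,j=0] A[i]=30>B[j]=8 take 8 → j++
[i=1,j=1] A[i]=30>B[j]=14 take 14 → j++
[i=1,j=2] A[i]=30>B[j]=23 take 23 → j++
[i=1,j=3] A[i]=30>B[j]=25 take 25 → j++
[i=1,j=4] A[i]=30>B[j]=29 take 29 → j++
[i=1,j=5] A[i]=30<=B[j]=34 take 30 → i++

i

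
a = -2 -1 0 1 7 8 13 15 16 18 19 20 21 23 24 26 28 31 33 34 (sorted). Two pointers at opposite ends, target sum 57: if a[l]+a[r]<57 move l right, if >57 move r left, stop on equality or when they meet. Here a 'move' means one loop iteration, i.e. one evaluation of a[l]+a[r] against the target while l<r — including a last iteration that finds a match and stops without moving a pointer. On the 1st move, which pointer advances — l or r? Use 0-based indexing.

l=0 r=19: -2+34=32 <57, l++

l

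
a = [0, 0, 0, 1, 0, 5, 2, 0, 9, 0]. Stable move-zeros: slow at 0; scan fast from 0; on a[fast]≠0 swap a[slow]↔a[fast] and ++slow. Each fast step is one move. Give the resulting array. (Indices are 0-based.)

[1, 5, 2, 9, 0, 0, 0, 0, 0, 0]

slow=0 fast=0: a[fast]=0, fast++
slow=0 fast=1: a[fast]=0, fast++
slow=0 fast=2: a[fast]=0, fast++
slow=0 fast=3: a[fast]=1≠0 swap→a[0]=1, slow++,fast++
slow=1 fast=4: a[fast]=0, fast++
slow=1 fast=5: a[fast]=5≠0 swap→a[1]=5, slow++,fast++
slow=2 fast=6: a[fast]=2≠0 swap→a[2]=2, slow++,fast++
slow=3 fast=7: a[fast]=0, fast++
slow=3 fast=8: a[fast]=9≠0 swap→a[3]=9, slow++,fast++
slow=4 fast=9: a[fast]=0, fast++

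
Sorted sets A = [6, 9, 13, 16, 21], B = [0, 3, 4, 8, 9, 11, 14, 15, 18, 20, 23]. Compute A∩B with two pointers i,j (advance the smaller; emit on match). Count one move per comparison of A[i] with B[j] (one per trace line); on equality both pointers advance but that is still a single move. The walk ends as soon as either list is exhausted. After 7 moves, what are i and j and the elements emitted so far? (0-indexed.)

i=2, j=6, emitted=[9]

[i=0,j=0] 6>0 → j++
[i=0,j=1] 6>3 → j++
[i=0,j=2] 6>4 → j++
[i=0,j=3] 6<8 → i++
[i=1,j=3] 9>8 → j++
[i=1,j=4] 9==9 emit → i++,j++
[i=2,j=5] 13>11 → j++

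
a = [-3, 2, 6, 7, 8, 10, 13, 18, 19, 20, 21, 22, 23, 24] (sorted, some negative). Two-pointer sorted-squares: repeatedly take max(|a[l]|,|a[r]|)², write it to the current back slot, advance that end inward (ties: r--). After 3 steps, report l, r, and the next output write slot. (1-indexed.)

[1,14] |-3|<=|24| out[14]=576 → r--
[1,13] |-3|<=|23| out[13]=529 → r--
[1,12] |-3|<=|22| out[12]=484 → r--

l=1, r=11, next write slot=11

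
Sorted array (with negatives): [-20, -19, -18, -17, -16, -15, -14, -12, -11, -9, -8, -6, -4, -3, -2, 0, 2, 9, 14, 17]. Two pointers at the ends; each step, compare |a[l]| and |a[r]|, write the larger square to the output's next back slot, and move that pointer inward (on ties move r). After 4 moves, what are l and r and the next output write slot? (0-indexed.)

l=0 r=19: |-20|>|17| out[19]=400, l++
l=1 r=19: |-19|>|17| out[18]=361, l++
l=2 r=19: |-18|>|17| out[17]=324, l++
l=3 r=19: |-17|<=|17| out[16]=289, r--

l=3, r=18, next write slot=15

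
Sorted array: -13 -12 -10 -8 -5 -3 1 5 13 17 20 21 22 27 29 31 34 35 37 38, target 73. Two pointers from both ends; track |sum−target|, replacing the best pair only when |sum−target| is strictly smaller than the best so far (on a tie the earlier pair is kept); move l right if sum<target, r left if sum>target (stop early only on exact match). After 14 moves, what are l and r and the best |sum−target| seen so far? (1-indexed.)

l=15, r=20, best |Δ|=8

l=1 r=20: -13+38=25 d=48 *, l++
l=2 r=20: -12+38=26 d=47 *, l++
l=3 r=20: -10+38=28 d=45 *, l++
l=4 r=20: -8+38=30 d=43 *, l++
l=5 r=20: -5+38=33 d=40 *, l++
l=6 r=20: -3+38=35 d=38 *, l++
l=7 r=20: 1+38=39 d=34 *, l++
l=8 r=20: 5+38=43 d=30 *, l++
l=9 r=20: 13+38=51 d=22 *, l++
l=10 r=20: 17+38=55 d=18 *, l++
l=11 r=20: 20+38=58 d=15 *, l++
l=12 r=20: 21+38=59 d=14 *, l++
l=13 r=20: 22+38=60 d=13 *, l++
l=14 r=20: 27+38=65 d=8 *, l++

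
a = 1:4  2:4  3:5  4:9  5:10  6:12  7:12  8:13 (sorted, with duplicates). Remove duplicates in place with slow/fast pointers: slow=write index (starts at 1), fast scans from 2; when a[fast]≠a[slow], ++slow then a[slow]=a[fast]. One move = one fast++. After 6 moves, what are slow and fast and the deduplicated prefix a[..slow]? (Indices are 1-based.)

slow=1 fast=2: a[fast]=4=a[slow] dup, fast++
slow=1 fast=3: a[fast]=5≠a[slow]=4 write a[2]=5, slow++,fast++
slow=2 fast=4: a[fast]=9≠a[slow]=5 write a[3]=9, slow++,fast++
slow=3 fast=5: a[fast]=10≠a[slow]=9 write a[4]=10, slow++,fast++
slow=4 fast=6: a[fast]=12≠a[slow]=10 write a[5]=12, slow++,fast++
slow=5 fast=7: a[fast]=12=a[slow] dup, fast++

slow=5, fast=8, prefix=[4, 5, 9, 10, 12]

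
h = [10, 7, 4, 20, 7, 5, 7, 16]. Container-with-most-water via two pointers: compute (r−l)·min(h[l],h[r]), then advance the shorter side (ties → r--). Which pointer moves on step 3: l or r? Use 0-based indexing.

l

l=0 r=7: min(10,16)*7=70 best=70 *, l++
l=1 r=7: min(7,16)*6=42 best=70, l++
l=2 r=7: min(4,16)*5=20 best=70, l++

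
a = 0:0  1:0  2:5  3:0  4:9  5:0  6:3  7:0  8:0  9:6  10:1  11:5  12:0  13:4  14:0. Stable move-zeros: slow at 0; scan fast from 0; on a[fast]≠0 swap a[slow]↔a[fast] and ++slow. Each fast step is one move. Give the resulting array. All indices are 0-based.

[5, 9, 3, 6, 1, 5, 4, 0, 0, 0, 0, 0, 0, 0, 0]

slow=0 fast=0: a[fast]=0, fast++
slow=0 fast=1: a[fast]=0, fast++
slow=0 fast=2: a[fast]=5≠0 swap→a[0]=5, slow++,fast++
slow=1 fast=3: a[fast]=0, fast++
slow=1 fast=4: a[fast]=9≠0 swap→a[1]=9, slow++,fast++
slow=2 fast=5: a[fast]=0, fast++
slow=2 fast=6: a[fast]=3≠0 swap→a[2]=3, slow++,fast++
slow=3 fast=7: a[fast]=0, fast++
slow=3 fast=8: a[fast]=0, fast++
slow=3 fast=9: a[fast]=6≠0 swap→a[3]=6, slow++,fast++
slow=4 fast=10: a[fast]=1≠0 swap→a[4]=1, slow++,fast++
slow=5 fast=11: a[fast]=5≠0 swap→a[5]=5, slow++,fast++
slow=6 fast=12: a[fast]=0, fast++
slow=6 fast=13: a[fast]=4≠0 swap→a[6]=4, slow++,fast++
slow=7 fast=14: a[fast]=0, fast++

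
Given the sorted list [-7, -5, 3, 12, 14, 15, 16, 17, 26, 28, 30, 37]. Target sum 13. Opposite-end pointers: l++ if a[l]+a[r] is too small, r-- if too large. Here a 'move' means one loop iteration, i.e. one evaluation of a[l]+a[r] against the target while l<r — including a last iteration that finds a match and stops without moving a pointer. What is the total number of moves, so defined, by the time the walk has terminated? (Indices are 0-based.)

[0,11] -7+37=30 >13 → r--
[0,10] -7+30=23 >13 → r--
[0,9] -7+28=21 >13 → r--
[0,8] -7+26=19 >13 → r--
[0,7] -7+17=10 <13 → l++
[1,7] -5+17=12 <13 → l++
[2,7] 3+17=20 >13 → r--
[2,6] 3+16=19 >13 → r--
[2,5] 3+15=18 >13 → r--
[2,4] 3+14=17 >13 → r--
[2,3] 3+12=15 >13 → r--

11 moves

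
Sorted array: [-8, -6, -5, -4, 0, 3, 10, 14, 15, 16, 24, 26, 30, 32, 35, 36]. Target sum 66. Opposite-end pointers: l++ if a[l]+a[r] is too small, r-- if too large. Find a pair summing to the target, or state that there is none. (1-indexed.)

l=1 r=16: -8+36=28 <66, l++
l=2 r=16: -6+36=30 <66, l++
l=3 r=16: -5+36=31 <66, l++
l=4 r=16: -4+36=32 <66, l++
l=5 r=16: 0+36=36 <66, l++
l=6 r=16: 3+36=39 <66, l++
l=7 r=16: 10+36=46 <66, l++
l=8 r=16: 14+36=50 <66, l++
l=9 r=16: 15+36=51 <66, l++
l=10 r=16: 16+36=52 <66, l++
l=11 r=16: 24+36=60 <66, l++
l=12 r=16: 26+36=62 <66, l++
l=13 r=16: 30+36=66, found

(30, 36)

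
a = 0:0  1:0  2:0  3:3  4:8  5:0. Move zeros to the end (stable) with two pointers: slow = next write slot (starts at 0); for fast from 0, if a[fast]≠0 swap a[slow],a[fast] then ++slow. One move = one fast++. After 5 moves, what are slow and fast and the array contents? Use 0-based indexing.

slow=2, fast=5, a=[3, 8, 0, 0, 0, 0]

slow=0 fast=0: a[fast]=0, fast++
slow=0 fast=1: a[fast]=0, fast++
slow=0 fast=2: a[fast]=0, fast++
slow=0 fast=3: a[fast]=3≠0 swap→a[0]=3, slow++,fast++
slow=1 fast=4: a[fast]=8≠0 swap→a[1]=8, slow++,fast++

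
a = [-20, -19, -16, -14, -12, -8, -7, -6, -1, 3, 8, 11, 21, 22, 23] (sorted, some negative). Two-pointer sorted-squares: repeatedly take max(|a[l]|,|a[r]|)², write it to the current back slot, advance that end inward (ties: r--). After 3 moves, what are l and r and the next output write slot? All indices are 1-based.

l=1 r=15: |-20|<=|23| out[15]=529, r--
l=1 r=14: |-20|<=|22| out[14]=484, r--
l=1 r=13: |-20|<=|21| out[13]=441, r--

l=1, r=12, next write slot=12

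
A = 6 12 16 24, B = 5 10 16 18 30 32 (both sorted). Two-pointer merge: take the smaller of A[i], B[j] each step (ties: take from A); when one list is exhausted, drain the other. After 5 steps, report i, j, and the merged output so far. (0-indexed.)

i=0 j=0: A[i]=6>B[j]=5 take 5, j++
i=0 j=1: A[i]=6<=B[j]=10 take 6, i++
i=1 j=1: A[i]=12>B[j]=10 take 10, j++
i=1 j=2: A[i]=12<=B[j]=16 take 12, i++
i=2 j=2: A[i]=16<=B[j]=16 take 16, i++

i=3, j=2, merged so far=[5, 6, 10, 12, 16]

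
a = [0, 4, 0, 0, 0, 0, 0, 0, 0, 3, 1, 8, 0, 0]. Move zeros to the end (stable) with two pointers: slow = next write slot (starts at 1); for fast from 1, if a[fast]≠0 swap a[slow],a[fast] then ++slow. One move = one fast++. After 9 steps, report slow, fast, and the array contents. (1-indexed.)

slow=1 fast=1: a[fast]=0, fast++
slow=1 fast=2: a[fast]=4≠0 swap→a[1]=4, slow++,fast++
slow=2 fast=3: a[fast]=0, fast++
slow=2 fast=4: a[fast]=0, fast++
slow=2 fast=5: a[fast]=0, fast++
slow=2 fast=6: a[fast]=0, fast++
slow=2 fast=7: a[fast]=0, fast++
slow=2 fast=8: a[fast]=0, fast++
slow=2 fast=9: a[fast]=0, fast++

slow=2, fast=10, a=[4, 0, 0, 0, 0, 0, 0, 0, 0, 3, 1, 8, 0, 0]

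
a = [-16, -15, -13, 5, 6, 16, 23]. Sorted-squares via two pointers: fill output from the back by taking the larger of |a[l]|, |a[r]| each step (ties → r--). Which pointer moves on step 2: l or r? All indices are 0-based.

[0,6] |-16|<=|23| out[6]=529 → r--
[0,5] |-16|<=|16| out[5]=256 → r--

r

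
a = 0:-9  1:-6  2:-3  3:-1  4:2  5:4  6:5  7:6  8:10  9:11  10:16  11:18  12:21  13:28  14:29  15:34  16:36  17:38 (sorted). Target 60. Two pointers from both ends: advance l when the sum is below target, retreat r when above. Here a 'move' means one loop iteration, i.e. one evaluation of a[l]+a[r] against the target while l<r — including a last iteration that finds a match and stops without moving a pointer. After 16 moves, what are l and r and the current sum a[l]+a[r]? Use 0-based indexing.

l=13, r=14, sum=57

l=0 r=17: -9+38=29 <60, l++
l=1 r=17: -6+38=32 <60, l++
l=2 r=17: -3+38=35 <60, l++
l=3 r=17: -1+38=37 <60, l++
l=4 r=17: 2+38=40 <60, l++
l=5 r=17: 4+38=42 <60, l++
l=6 r=17: 5+38=43 <60, l++
l=7 r=17: 6+38=44 <60, l++
l=8 r=17: 10+38=48 <60, l++
l=9 r=17: 11+38=49 <60, l++
l=10 r=17: 16+38=54 <60, l++
l=11 r=17: 18+38=56 <60, l++
l=12 r=17: 21+38=59 <60, l++
l=13 r=17: 28+38=66 >60, r--
l=13 r=16: 28+36=64 >60, r--
l=13 r=15: 28+34=62 >60, r--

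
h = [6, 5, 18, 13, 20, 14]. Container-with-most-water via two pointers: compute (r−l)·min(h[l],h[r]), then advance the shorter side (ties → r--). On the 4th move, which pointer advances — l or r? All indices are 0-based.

l=0 r=5: min(6,14)*5=30 best=30 *, l++
l=1 r=5: min(5,14)*4=20 best=30, l++
l=2 r=5: min(18,14)*3=42 best=42 *, r--
l=2 r=4: min(18,20)*2=36 best=42, l++

l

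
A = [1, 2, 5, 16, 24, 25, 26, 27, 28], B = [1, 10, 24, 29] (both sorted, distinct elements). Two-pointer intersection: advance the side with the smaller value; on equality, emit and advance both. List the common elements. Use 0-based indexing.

[i=0,j=0] 1==1 emit → i++,j++
[i=1,j=1] 2<10 → i++
[i=2,j=1] 5<10 → i++
[i=3,j=1] 16>10 → j++
[i=3,j=2] 16<24 → i++
[i=4,j=2] 24==24 emit → i++,j++
[i=5,j=3] 25<29 → i++
[i=6,j=3] 26<29 → i++
[i=7,j=3] 27<29 → i++
[i=8,j=3] 28<29 → i++

intersection = [1, 24]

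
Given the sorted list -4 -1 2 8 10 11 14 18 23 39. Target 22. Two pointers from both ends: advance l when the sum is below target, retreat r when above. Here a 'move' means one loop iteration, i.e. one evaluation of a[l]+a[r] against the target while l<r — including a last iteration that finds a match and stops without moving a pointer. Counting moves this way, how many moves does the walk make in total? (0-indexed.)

l=0 r=9: -4+39=35 >22, r--
l=0 r=8: -4+23=19 <22, l++
l=1 r=8: -1+23=22, found

3 moves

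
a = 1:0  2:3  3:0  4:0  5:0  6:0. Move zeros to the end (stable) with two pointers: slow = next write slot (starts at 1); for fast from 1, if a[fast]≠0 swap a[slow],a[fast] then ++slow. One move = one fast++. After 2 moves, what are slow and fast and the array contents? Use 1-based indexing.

slow=2, fast=3, a=[3, 0, 0, 0, 0, 0]

slow=1 fast=1: a[fast]=0, fast++
slow=1 fast=2: a[fast]=3≠0 swap→a[1]=3, slow++,fast++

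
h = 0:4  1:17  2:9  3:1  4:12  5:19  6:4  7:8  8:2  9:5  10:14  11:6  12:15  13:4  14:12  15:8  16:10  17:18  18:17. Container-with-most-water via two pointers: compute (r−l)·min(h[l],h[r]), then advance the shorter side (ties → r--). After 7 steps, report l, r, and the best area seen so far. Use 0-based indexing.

[0,18] min(4,17)*18=72 best=72 * → l++
[1,18] min(17,17)*17=289 best=289 * → r--
[1,17] min(17,18)*16=272 best=289 → l++
[2,17] min(9,18)*15=135 best=289 → l++
[3,17] min(1,18)*14=14 best=289 → l++
[4,17] min(12,18)*13=156 best=289 → l++
[5,17] min(19,18)*12=216 best=289 → r--

l=5, r=16, best area=289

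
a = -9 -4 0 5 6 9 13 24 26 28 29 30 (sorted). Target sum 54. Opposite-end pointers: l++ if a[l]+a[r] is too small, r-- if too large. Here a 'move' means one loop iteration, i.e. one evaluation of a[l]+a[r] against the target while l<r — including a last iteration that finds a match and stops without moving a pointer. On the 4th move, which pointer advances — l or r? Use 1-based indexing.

l=1 r=12: -9+30=21 <54, l++
l=2 r=12: -4+30=26 <54, l++
l=3 r=12: 0+30=30 <54, l++
l=4 r=12: 5+30=35 <54, l++

l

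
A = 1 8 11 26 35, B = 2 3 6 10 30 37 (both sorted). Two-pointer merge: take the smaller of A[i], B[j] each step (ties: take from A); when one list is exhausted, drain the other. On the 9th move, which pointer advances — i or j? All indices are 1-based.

[i=1,j=1] A[i]=1<=B[j]=2 take 1 → i++
[i=2,j=1] A[i]=8>B[j]=2 take 2 → j++
[i=2,j=2] A[i]=8>B[j]=3 take 3 → j++
[i=2,j=3] A[i]=8>B[j]=6 take 6 → j++
[i=2,j=4] A[i]=8<=B[j]=10 take 8 → i++
[i=3,j=4] A[i]=11>B[j]=10 take 10 → j++
[i=3,j=5] A[i]=11<=B[j]=30 take 11 → i++
[i=4,j=5] A[i]=26<=B[j]=30 take 26 → i++
[i=5,j=5] A[i]=35>B[j]=30 take 30 → j++

j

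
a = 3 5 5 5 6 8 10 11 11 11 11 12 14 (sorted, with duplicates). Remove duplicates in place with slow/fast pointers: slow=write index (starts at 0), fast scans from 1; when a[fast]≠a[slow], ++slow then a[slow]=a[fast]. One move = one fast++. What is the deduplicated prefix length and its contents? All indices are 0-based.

length 8; prefix = [3, 5, 6, 8, 10, 11, 12, 14]

(s=0,f=1) a[fast]=5≠a[slow]=3 write a[1]=5 → slow++,fast++
(s=1,f=2) a[fast]=5=a[slow] dup → fast++
(s=1,f=3) a[fast]=5=a[slow] dup → fast++
(s=1,f=4) a[fast]=6≠a[slow]=5 write a[2]=6 → slow++,fast++
(s=2,f=5) a[fast]=8≠a[slow]=6 write a[3]=8 → slow++,fast++
(s=3,f=6) a[fast]=10≠a[slow]=8 write a[4]=10 → slow++,fast++
(s=4,f=7) a[fast]=11≠a[slow]=10 write a[5]=11 → slow++,fast++
(s=5,f=8) a[fast]=11=a[slow] dup → fast++
(s=5,f=9) a[fast]=11=a[slow] dup → fast++
(s=5,f=10) a[fast]=11=a[slow] dup → fast++
(s=5,f=11) a[fast]=12≠a[slow]=11 write a[6]=12 → slow++,fast++
(s=6,f=12) a[fast]=14≠a[slow]=12 write a[7]=14 → slow++,fast++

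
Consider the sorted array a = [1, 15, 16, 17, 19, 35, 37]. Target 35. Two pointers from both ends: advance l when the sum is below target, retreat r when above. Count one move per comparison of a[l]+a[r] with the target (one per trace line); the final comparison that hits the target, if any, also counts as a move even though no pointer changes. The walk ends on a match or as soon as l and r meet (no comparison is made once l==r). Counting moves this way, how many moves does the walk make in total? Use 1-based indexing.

5 moves

[1,7] 1+37=38 >35 → r--
[1,6] 1+35=36 >35 → r--
[1,5] 1+19=20 <35 → l++
[2,5] 15+19=34 <35 → l++
[3,5] 16+19=35 → found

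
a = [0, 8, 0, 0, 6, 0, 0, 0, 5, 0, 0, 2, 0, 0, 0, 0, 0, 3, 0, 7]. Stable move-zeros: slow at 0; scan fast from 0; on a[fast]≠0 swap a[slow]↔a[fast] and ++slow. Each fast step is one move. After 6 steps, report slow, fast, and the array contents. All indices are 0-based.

slow=0 fast=0: a[fast]=0, fast++
slow=0 fast=1: a[fast]=8≠0 swap→a[0]=8, slow++,fast++
slow=1 fast=2: a[fast]=0, fast++
slow=1 fast=3: a[fast]=0, fast++
slow=1 fast=4: a[fast]=6≠0 swap→a[1]=6, slow++,fast++
slow=2 fast=5: a[fast]=0, fast++

slow=2, fast=6, a=[8, 6, 0, 0, 0, 0, 0, 0, 5, 0, 0, 2, 0, 0, 0, 0, 0, 3, 0, 7]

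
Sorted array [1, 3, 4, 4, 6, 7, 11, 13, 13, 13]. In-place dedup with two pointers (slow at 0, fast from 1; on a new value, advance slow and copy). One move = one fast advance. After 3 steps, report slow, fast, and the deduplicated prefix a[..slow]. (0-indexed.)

(s=0,f=1) a[fast]=3≠a[slow]=1 write a[1]=3 → slow++,fast++
(s=1,f=2) a[fast]=4≠a[slow]=3 write a[2]=4 → slow++,fast++
(s=2,f=3) a[fast]=4=a[slow] dup → fast++

slow=2, fast=4, prefix=[1, 3, 4]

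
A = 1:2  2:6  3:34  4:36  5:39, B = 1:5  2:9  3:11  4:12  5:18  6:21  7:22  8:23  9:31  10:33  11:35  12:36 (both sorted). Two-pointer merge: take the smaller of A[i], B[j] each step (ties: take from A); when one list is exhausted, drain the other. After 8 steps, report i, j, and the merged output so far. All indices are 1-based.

[i=1,j=1] A[i]=2<=B[j]=5 take 2 → i++
[i=2,j=1] A[i]=6>B[j]=5 take 5 → j++
[i=2,j=2] A[i]=6<=B[j]=9 take 6 → i++
[i=3,j=2] A[i]=34>B[j]=9 take 9 → j++
[i=3,j=3] A[i]=34>B[j]=11 take 11 → j++
[i=3,j=4] A[i]=34>B[j]=12 take 12 → j++
[i=3,j=5] A[i]=34>B[j]=18 take 18 → j++
[i=3,j=6] A[i]=34>B[j]=21 take 21 → j++

i=3, j=7, merged so far=[2, 5, 6, 9, 11, 12, 18, 21]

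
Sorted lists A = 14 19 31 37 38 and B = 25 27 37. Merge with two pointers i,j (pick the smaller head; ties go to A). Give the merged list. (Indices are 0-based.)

[14, 19, 25, 27, 31, 37, 37, 38]

i=0 j=0: A[i]=14<=B[j]=25 take 14, i++
i=1 j=0: A[i]=19<=B[j]=25 take 19, i++
i=2 j=0: A[i]=31>B[j]=25 take 25, j++
i=2 j=1: A[i]=31>B[j]=27 take 27, j++
i=2 j=2: A[i]=31<=B[j]=37 take 31, i++
i=3 j=2: A[i]=37<=B[j]=37 take 37, i++
i=4 j=2: A[i]=38>B[j]=37 take 37, j++
i=4 j=3: B done, take A[i]=38, i++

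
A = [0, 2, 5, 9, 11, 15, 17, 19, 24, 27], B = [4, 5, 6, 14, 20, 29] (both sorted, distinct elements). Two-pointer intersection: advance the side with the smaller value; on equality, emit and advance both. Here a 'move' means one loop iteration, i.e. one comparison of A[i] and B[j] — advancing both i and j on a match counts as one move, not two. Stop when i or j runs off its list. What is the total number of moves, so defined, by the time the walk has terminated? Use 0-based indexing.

14 moves

i=0 j=0: 0<4, i++
i=1 j=0: 2<4, i++
i=2 j=0: 5>4, j++
i=2 j=1: 5==5 emit, i++,j++
i=3 j=2: 9>6, j++
i=3 j=3: 9<14, i++
i=4 j=3: 11<14, i++
i=5 j=3: 15>14, j++
i=5 j=4: 15<20, i++
i=6 j=4: 17<20, i++
i=7 j=4: 19<20, i++
i=8 j=4: 24>20, j++
i=8 j=5: 24<29, i++
i=9 j=5: 27<29, i++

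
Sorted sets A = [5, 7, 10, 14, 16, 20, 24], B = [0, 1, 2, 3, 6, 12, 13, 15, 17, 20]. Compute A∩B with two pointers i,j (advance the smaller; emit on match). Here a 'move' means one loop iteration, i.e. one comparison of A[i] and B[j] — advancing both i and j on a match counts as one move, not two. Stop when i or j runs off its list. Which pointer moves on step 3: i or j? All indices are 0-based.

[i=0,j=0] 5>0 → j++
[i=0,j=1] 5>1 → j++
[i=0,j=2] 5>2 → j++

j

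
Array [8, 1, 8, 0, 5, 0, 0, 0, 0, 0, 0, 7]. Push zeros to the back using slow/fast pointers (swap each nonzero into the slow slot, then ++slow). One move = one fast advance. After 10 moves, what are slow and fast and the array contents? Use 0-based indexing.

slow=4, fast=10, a=[8, 1, 8, 5, 0, 0, 0, 0, 0, 0, 0, 7]

slow=0 fast=0: a[fast]=8≠0 swap→a[0]=8, slow++,fast++
slow=1 fast=1: a[fast]=1≠0 swap→a[1]=1, slow++,fast++
slow=2 fast=2: a[fast]=8≠0 swap→a[2]=8, slow++,fast++
slow=3 fast=3: a[fast]=0, fast++
slow=3 fast=4: a[fast]=5≠0 swap→a[3]=5, slow++,fast++
slow=4 fast=5: a[fast]=0, fast++
slow=4 fast=6: a[fast]=0, fast++
slow=4 fast=7: a[fast]=0, fast++
slow=4 fast=8: a[fast]=0, fast++
slow=4 fast=9: a[fast]=0, fast++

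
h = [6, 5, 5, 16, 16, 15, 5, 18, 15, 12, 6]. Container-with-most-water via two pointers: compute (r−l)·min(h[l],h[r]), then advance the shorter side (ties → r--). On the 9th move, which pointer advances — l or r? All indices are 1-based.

l

l=1 r=11: min(6,6)*10=60 best=60 *, r--
l=1 r=10: min(6,12)*9=54 best=60, l++
l=2 r=10: min(5,12)*8=40 best=60, l++
l=3 r=10: min(5,12)*7=35 best=60, l++
l=4 r=10: min(16,12)*6=72 best=72 *, r--
l=4 r=9: min(16,15)*5=75 best=75 *, r--
l=4 r=8: min(16,18)*4=64 best=75, l++
l=5 r=8: min(16,18)*3=48 best=75, l++
l=6 r=8: min(15,18)*2=30 best=75, l++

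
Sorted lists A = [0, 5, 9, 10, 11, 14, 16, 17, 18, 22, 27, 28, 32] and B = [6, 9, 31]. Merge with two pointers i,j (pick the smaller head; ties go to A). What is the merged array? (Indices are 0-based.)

[0, 5, 6, 9, 9, 10, 11, 14, 16, 17, 18, 22, 27, 28, 31, 32]

i=0 j=0: A[i]=0<=B[j]=6 take 0, i++
i=1 j=0: A[i]=5<=B[j]=6 take 5, i++
i=2 j=0: A[i]=9>B[j]=6 take 6, j++
i=2 j=1: A[i]=9<=B[j]=9 take 9, i++
i=3 j=1: A[i]=10>B[j]=9 take 9, j++
i=3 j=2: A[i]=10<=B[j]=31 take 10, i++
i=4 j=2: A[i]=11<=B[j]=31 take 11, i++
i=5 j=2: A[i]=14<=B[j]=31 take 14, i++
i=6 j=2: A[i]=16<=B[j]=31 take 16, i++
i=7 j=2: A[i]=17<=B[j]=31 take 17, i++
i=8 j=2: A[i]=18<=B[j]=31 take 18, i++
i=9 j=2: A[i]=22<=B[j]=31 take 22, i++
i=10 j=2: A[i]=27<=B[j]=31 take 27, i++
i=11 j=2: A[i]=28<=B[j]=31 take 28, i++
i=12 j=2: A[i]=32>B[j]=31 take 31, j++
i=12 j=3: B done, take A[i]=32, i++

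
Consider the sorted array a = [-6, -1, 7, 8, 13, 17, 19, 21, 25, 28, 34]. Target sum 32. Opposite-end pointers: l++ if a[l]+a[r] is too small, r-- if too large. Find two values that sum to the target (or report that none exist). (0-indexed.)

(7, 25)

[0,10] -6+34=28 <32 → l++
[1,10] -1+34=33 >32 → r--
[1,9] -1+28=27 <32 → l++
[2,9] 7+28=35 >32 → r--
[2,8] 7+25=32 → found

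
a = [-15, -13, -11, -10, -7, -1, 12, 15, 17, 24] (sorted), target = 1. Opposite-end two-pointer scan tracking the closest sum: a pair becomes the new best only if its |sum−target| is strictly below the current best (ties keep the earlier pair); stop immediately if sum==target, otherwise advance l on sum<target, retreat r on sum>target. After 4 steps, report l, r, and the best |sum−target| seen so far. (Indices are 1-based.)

[1,10] -15+24=9 d=8 * → r--
[1,9] -15+17=2 d=1 * → r--
[1,8] -15+15=0 d=1 → l++
[2,8] -13+15=2 d=1 → r--

l=2, r=7, best |Δ|=1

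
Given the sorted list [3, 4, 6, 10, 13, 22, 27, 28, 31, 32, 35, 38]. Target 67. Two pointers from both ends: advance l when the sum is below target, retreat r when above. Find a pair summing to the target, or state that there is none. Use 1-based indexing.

[1,12] 3+38=41 <67 → l++
[2,12] 4+38=42 <67 → l++
[3,12] 6+38=44 <67 → l++
[4,12] 10+38=48 <67 → l++
[5,12] 13+38=51 <67 → l++
[6,12] 22+38=60 <67 → l++
[7,12] 27+38=65 <67 → l++
[8,12] 28+38=66 <67 → l++
[9,12] 31+38=69 >67 → r--
[9,11] 31+35=66 <67 → l++
[10,11] 32+35=67 → found

(32, 35)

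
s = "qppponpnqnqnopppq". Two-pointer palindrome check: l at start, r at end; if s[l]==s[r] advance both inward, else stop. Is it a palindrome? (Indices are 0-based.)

[0,16] 'q'=='q' → l++,r--
[1,15] 'p'=='p' → l++,r--
[2,14] 'p'=='p' → l++,r--
[3,13] 'p'=='p' → l++,r--
[4,12] 'o'=='o' → l++,r--
[5,11] 'n'=='n' → l++,r--
[6,10] 'p'!='q' → stop

not a palindrome (mismatch at 6,10)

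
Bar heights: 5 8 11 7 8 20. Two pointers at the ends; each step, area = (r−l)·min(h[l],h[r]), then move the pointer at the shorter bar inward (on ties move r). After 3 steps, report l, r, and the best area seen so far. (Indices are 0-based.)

[0,5] min(5,20)*5=25 best=25 * → l++
[1,5] min(8,20)*4=32 best=32 * → l++
[2,5] min(11,20)*3=33 best=33 * → l++

l=3, r=5, best area=33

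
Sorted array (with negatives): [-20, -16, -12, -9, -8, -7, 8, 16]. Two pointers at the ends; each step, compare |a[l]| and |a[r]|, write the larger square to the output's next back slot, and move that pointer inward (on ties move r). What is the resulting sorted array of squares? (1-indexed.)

[49, 64, 64, 81, 144, 256, 256, 400]

[1,8] |-20|>|16| out[8]=400 → l++
[2,8] |-16|<=|16| out[7]=256 → r--
[2,7] |-16|>|8| out[6]=256 → l++
[3,7] |-12|>|8| out[5]=144 → l++
[4,7] |-9|>|8| out[4]=81 → l++
[5,7] |-8|<=|8| out[3]=64 → r--
[5,6] |-8|>|-7| out[2]=64 → l++
[6,6] |-7|<=|-7| out[1]=49 → r--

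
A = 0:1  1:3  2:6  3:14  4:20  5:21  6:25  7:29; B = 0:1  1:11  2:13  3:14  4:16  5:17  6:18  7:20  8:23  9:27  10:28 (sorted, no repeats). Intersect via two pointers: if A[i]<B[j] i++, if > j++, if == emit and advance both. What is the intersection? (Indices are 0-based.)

[i=0,j=0] 1==1 emit → i++,j++
[i=1,j=1] 3<11 → i++
[i=2,j=1] 6<11 → i++
[i=3,j=1] 14>11 → j++
[i=3,j=2] 14>13 → j++
[i=3,j=3] 14==14 emit → i++,j++
[i=4,j=4] 20>16 → j++
[i=4,j=5] 20>17 → j++
[i=4,j=6] 20>18 → j++
[i=4,j=7] 20==20 emit → i++,j++
[i=5,j=8] 21<23 → i++
[i=6,j=8] 25>23 → j++
[i=6,j=9] 25<27 → i++
[i=7,j=9] 29>27 → j++
[i=7,j=10] 29>28 → j++

intersection = [1, 14, 20]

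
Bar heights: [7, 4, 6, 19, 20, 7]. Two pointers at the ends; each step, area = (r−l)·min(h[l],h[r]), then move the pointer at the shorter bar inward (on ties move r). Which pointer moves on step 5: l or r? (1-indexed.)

l=1 r=6: min(7,7)*5=35 best=35 *, r--
l=1 r=5: min(7,20)*4=28 best=35, l++
l=2 r=5: min(4,20)*3=12 best=35, l++
l=3 r=5: min(6,20)*2=12 best=35, l++
l=4 r=5: min(19,20)*1=19 best=35, l++

l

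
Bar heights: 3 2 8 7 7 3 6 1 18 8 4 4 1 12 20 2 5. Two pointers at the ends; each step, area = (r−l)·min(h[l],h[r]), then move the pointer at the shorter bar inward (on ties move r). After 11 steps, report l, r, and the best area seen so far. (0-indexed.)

l=9, r=14, best area=108

l=0 r=16: min(3,5)*16=48 best=48 *, l++
l=1 r=16: min(2,5)*15=30 best=48, l++
l=2 r=16: min(8,5)*14=70 best=70 *, r--
l=2 r=15: min(8,2)*13=26 best=70, r--
l=2 r=14: min(8,20)*12=96 best=96 *, l++
l=3 r=14: min(7,20)*11=77 best=96, l++
l=4 r=14: min(7,20)*10=70 best=96, l++
l=5 r=14: min(3,20)*9=27 best=96, l++
l=6 r=14: min(6,20)*8=48 best=96, l++
l=7 r=14: min(1,20)*7=7 best=96, l++
l=8 r=14: min(18,20)*6=108 best=108 *, l++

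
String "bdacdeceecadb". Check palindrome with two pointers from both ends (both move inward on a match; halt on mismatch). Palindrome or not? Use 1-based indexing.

l=1 r=13: 'b'=='b', l++,r--
l=2 r=12: 'd'=='d', l++,r--
l=3 r=11: 'a'=='a', l++,r--
l=4 r=10: 'c'=='c', l++,r--
l=5 r=9: 'd'!='e', stop

not a palindrome (mismatch at 5,9)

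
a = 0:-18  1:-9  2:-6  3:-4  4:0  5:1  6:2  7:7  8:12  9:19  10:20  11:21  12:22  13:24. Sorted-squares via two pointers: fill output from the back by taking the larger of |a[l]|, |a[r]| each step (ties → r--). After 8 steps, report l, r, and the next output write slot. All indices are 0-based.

[0,13] |-18|<=|24| out[13]=576 → r--
[0,12] |-18|<=|22| out[12]=484 → r--
[0,11] |-18|<=|21| out[11]=441 → r--
[0,10] |-18|<=|20| out[10]=400 → r--
[0,9] |-18|<=|19| out[9]=361 → r--
[0,8] |-18|>|12| out[8]=324 → l++
[1,8] |-9|<=|12| out[7]=144 → r--
[1,7] |-9|>|7| out[6]=81 → l++

l=2, r=7, next write slot=5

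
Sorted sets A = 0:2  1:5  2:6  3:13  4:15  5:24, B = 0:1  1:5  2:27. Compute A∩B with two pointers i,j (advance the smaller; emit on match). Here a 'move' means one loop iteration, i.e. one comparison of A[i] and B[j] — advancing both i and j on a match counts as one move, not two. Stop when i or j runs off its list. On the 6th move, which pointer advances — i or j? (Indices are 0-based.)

i

i=0 j=0: 2>1, j++
i=0 j=1: 2<5, i++
i=1 j=1: 5==5 emit, i++,j++
i=2 j=2: 6<27, i++
i=3 j=2: 13<27, i++
i=4 j=2: 15<27, i++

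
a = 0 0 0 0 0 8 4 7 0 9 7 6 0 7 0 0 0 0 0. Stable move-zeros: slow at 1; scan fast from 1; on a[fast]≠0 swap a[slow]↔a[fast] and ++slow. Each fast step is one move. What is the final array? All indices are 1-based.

[8, 4, 7, 9, 7, 6, 7, 0, 0, 0, 0, 0, 0, 0, 0, 0, 0, 0, 0]

(s=1,f=1) a[fast]=0 → fast++
(s=1,f=2) a[fast]=0 → fast++
(s=1,f=3) a[fast]=0 → fast++
(s=1,f=4) a[fast]=0 → fast++
(s=1,f=5) a[fast]=0 → fast++
(s=1,f=6) a[fast]=8≠0 swap→a[1]=8 → slow++,fast++
(s=2,f=7) a[fast]=4≠0 swap→a[2]=4 → slow++,fast++
(s=3,f=8) a[fast]=7≠0 swap→a[3]=7 → slow++,fast++
(s=4,f=9) a[fast]=0 → fast++
(s=4,f=10) a[fast]=9≠0 swap→a[4]=9 → slow++,fast++
(s=5,f=11) a[fast]=7≠0 swap→a[5]=7 → slow++,fast++
(s=6,f=12) a[fast]=6≠0 swap→a[6]=6 → slow++,fast++
(s=7,f=13) a[fast]=0 → fast++
(s=7,f=14) a[fast]=7≠0 swap→a[7]=7 → slow++,fast++
(s=8,f=15) a[fast]=0 → fast++
(s=8,f=16) a[fast]=0 → fast++
(s=8,f=17) a[fast]=0 → fast++
(s=8,f=18) a[fast]=0 → fast++
(s=8,f=19) a[fast]=0 → fast++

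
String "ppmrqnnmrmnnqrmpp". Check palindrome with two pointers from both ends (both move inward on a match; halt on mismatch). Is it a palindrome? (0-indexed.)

palindrome

[0,16] 'p'=='p' → l++,r--
[1,15] 'p'=='p' → l++,r--
[2,14] 'm'=='m' → l++,r--
[3,13] 'r'=='r' → l++,r--
[4,12] 'q'=='q' → l++,r--
[5,11] 'n'=='n' → l++,r--
[6,10] 'n'=='n' → l++,r--
[7,9] 'm'=='m' → l++,r--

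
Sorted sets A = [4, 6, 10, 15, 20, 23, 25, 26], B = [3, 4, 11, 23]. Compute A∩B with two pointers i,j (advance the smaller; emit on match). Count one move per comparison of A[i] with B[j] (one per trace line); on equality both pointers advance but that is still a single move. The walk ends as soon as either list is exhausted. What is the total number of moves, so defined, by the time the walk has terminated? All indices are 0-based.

8 moves

[i=0,j=0] 4>3 → j++
[i=0,j=1] 4==4 emit → i++,j++
[i=1,j=2] 6<11 → i++
[i=2,j=2] 10<11 → i++
[i=3,j=2] 15>11 → j++
[i=3,j=3] 15<23 → i++
[i=4,j=3] 20<23 → i++
[i=5,j=3] 23==23 emit → i++,j++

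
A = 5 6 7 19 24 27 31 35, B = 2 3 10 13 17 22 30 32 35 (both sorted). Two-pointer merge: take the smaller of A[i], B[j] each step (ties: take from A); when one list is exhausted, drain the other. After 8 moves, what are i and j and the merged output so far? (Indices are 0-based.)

[i=0,j=0] A[i]=5>B[j]=2 take 2 → j++
[i=0,j=1] A[i]=5>B[j]=3 take 3 → j++
[i=0,j=2] A[i]=5<=B[j]=10 take 5 → i++
[i=1,j=2] A[i]=6<=B[j]=10 take 6 → i++
[i=2,j=2] A[i]=7<=B[j]=10 take 7 → i++
[i=3,j=2] A[i]=19>B[j]=10 take 10 → j++
[i=3,j=3] A[i]=19>B[j]=13 take 13 → j++
[i=3,j=4] A[i]=19>B[j]=17 take 17 → j++

i=3, j=5, merged so far=[2, 3, 5, 6, 7, 10, 13, 17]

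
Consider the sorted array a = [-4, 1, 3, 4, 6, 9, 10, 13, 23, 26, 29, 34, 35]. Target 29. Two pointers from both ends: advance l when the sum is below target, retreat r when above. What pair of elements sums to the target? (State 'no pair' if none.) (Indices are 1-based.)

[1,13] -4+35=31 >29 → r--
[1,12] -4+34=30 >29 → r--
[1,11] -4+29=25 <29 → l++
[2,11] 1+29=30 >29 → r--
[2,10] 1+26=27 <29 → l++
[3,10] 3+26=29 → found

(3, 26)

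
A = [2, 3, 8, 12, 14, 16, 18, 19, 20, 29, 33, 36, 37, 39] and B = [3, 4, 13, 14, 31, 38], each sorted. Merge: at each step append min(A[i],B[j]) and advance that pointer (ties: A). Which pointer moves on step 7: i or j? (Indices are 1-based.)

i=1 j=1: A[i]=2<=B[j]=3 take 2, i++
i=2 j=1: A[i]=3<=B[j]=3 take 3, i++
i=3 j=1: A[i]=8>B[j]=3 take 3, j++
i=3 j=2: A[i]=8>B[j]=4 take 4, j++
i=3 j=3: A[i]=8<=B[j]=13 take 8, i++
i=4 j=3: A[i]=12<=B[j]=13 take 12, i++
i=5 j=3: A[i]=14>B[j]=13 take 13, j++

j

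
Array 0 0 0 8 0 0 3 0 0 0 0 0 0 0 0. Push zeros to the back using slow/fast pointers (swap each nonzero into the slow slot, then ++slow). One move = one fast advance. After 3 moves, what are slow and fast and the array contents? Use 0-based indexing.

slow=0, fast=3, a=[0, 0, 0, 8, 0, 0, 3, 0, 0, 0, 0, 0, 0, 0, 0]

slow=0 fast=0: a[fast]=0, fast++
slow=0 fast=1: a[fast]=0, fast++
slow=0 fast=2: a[fast]=0, fast++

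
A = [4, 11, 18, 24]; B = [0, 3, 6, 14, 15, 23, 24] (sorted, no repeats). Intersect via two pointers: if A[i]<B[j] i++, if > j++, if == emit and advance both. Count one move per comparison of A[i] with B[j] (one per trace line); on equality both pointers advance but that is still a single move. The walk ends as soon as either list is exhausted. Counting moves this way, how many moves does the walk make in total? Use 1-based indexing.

i=1 j=1: 4>0, j++
i=1 j=2: 4>3, j++
i=1 j=3: 4<6, i++
i=2 j=3: 11>6, j++
i=2 j=4: 11<14, i++
i=3 j=4: 18>14, j++
i=3 j=5: 18>15, j++
i=3 j=6: 18<23, i++
i=4 j=6: 24>23, j++
i=4 j=7: 24==24 emit, i++,j++

10 moves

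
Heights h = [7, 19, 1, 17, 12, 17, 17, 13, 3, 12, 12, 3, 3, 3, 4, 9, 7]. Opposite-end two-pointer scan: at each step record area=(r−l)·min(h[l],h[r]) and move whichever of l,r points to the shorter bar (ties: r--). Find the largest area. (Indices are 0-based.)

max area = 126

l=0 r=16: min(7,7)*16=112 best=112 *, r--
l=0 r=15: min(7,9)*15=105 best=112, l++
l=1 r=15: min(19,9)*14=126 best=126 *, r--
l=1 r=14: min(19,4)*13=52 best=126, r--
l=1 r=13: min(19,3)*12=36 best=126, r--
l=1 r=12: min(19,3)*11=33 best=126, r--
l=1 r=11: min(19,3)*10=30 best=126, r--
l=1 r=10: min(19,12)*9=108 best=126, r--
l=1 r=9: min(19,12)*8=96 best=126, r--
l=1 r=8: min(19,3)*7=21 best=126, r--
l=1 r=7: min(19,13)*6=78 best=126, r--
l=1 r=6: min(19,17)*5=85 best=126, r--
l=1 r=5: min(19,17)*4=68 best=126, r--
l=1 r=4: min(19,12)*3=36 best=126, r--
l=1 r=3: min(19,17)*2=34 best=126, r--
l=1 r=2: min(19,1)*1=1 best=126, r--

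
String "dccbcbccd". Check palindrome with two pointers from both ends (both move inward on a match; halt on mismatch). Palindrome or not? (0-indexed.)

[0,8] 'd'=='d' → l++,r--
[1,7] 'c'=='c' → l++,r--
[2,6] 'c'=='c' → l++,r--
[3,5] 'b'=='b' → l++,r--

palindrome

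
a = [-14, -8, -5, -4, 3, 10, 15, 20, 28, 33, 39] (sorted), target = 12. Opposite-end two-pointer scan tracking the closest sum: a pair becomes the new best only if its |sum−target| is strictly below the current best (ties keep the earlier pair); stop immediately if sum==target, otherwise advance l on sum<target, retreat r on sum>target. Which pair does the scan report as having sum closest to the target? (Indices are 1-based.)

pair (-8, 20) with sum 12 (|Δ|=0)

l=1 r=11: -14+39=25 d=13 *, r--
l=1 r=10: -14+33=19 d=7 *, r--
l=1 r=9: -14+28=14 d=2 *, r--
l=1 r=8: -14+20=6 d=6, l++
l=2 r=8: -8+20=12 d=0 *, stop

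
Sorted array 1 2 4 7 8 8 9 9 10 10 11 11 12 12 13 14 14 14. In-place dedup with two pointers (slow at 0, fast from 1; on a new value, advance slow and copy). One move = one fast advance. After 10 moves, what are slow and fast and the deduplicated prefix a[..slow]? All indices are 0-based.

(s=0,f=1) a[fast]=2≠a[slow]=1 write a[1]=2 → slow++,fast++
(s=1,f=2) a[fast]=4≠a[slow]=2 write a[2]=4 → slow++,fast++
(s=2,f=3) a[fast]=7≠a[slow]=4 write a[3]=7 → slow++,fast++
(s=3,f=4) a[fast]=8≠a[slow]=7 write a[4]=8 → slow++,fast++
(s=4,f=5) a[fast]=8=a[slow] dup → fast++
(s=4,f=6) a[fast]=9≠a[slow]=8 write a[5]=9 → slow++,fast++
(s=5,f=7) a[fast]=9=a[slow] dup → fast++
(s=5,f=8) a[fast]=10≠a[slow]=9 write a[6]=10 → slow++,fast++
(s=6,f=9) a[fast]=10=a[slow] dup → fast++
(s=6,f=10) a[fast]=11≠a[slow]=10 write a[7]=11 → slow++,fast++

slow=7, fast=11, prefix=[1, 2, 4, 7, 8, 9, 10, 11]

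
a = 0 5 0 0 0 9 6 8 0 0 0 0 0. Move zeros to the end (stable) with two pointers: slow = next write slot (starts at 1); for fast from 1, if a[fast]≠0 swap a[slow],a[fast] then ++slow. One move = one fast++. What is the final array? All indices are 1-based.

(s=1,f=1) a[fast]=0 → fast++
(s=1,f=2) a[fast]=5≠0 swap→a[1]=5 → slow++,fast++
(s=2,f=3) a[fast]=0 → fast++
(s=2,f=4) a[fast]=0 → fast++
(s=2,f=5) a[fast]=0 → fast++
(s=2,f=6) a[fast]=9≠0 swap→a[2]=9 → slow++,fast++
(s=3,f=7) a[fast]=6≠0 swap→a[3]=6 → slow++,fast++
(s=4,f=8) a[fast]=8≠0 swap→a[4]=8 → slow++,fast++
(s=5,f=9) a[fast]=0 → fast++
(s=5,f=10) a[fast]=0 → fast++
(s=5,f=11) a[fast]=0 → fast++
(s=5,f=12) a[fast]=0 → fast++
(s=5,f=13) a[fast]=0 → fast++

[5, 9, 6, 8, 0, 0, 0, 0, 0, 0, 0, 0, 0]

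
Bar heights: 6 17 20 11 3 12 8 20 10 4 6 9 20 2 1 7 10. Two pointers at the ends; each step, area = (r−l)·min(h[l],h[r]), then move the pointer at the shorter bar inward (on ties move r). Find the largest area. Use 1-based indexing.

max area = 200

[1,17] min(6,10)*16=96 best=96 * → l++
[2,17] min(17,10)*15=150 best=150 * → r--
[2,16] min(17,7)*14=98 best=150 → r--
[2,15] min(17,1)*13=13 best=150 → r--
[2,14] min(17,2)*12=24 best=150 → r--
[2,13] min(17,20)*11=187 best=187 * → l++
[3,13] min(20,20)*10=200 best=200 * → r--
[3,12] min(20,9)*9=81 best=200 → r--
[3,11] min(20,6)*8=48 best=200 → r--
[3,10] min(20,4)*7=28 best=200 → r--
[3,9] min(20,10)*6=60 best=200 → r--
[3,8] min(20,20)*5=100 best=200 → r--
[3,7] min(20,8)*4=32 best=200 → r--
[3,6] min(20,12)*3=36 best=200 → r--
[3,5] min(20,3)*2=6 best=200 → r--
[3,4] min(20,11)*1=11 best=200 → r--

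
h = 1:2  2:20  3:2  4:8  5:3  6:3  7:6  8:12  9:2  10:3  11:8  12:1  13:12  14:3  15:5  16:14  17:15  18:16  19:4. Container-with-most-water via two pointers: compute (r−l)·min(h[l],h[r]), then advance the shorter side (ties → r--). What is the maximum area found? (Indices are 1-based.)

max area = 256

l=1 r=19: min(2,4)*18=36 best=36 *, l++
l=2 r=19: min(20,4)*17=68 best=68 *, r--
l=2 r=18: min(20,16)*16=256 best=256 *, r--
l=2 r=17: min(20,15)*15=225 best=256, r--
l=2 r=16: min(20,14)*14=196 best=256, r--
l=2 r=15: min(20,5)*13=65 best=256, r--
l=2 r=14: min(20,3)*12=36 best=256, r--
l=2 r=13: min(20,12)*11=132 best=256, r--
l=2 r=12: min(20,1)*10=10 best=256, r--
l=2 r=11: min(20,8)*9=72 best=256, r--
l=2 r=10: min(20,3)*8=24 best=256, r--
l=2 r=9: min(20,2)*7=14 best=256, r--
l=2 r=8: min(20,12)*6=72 best=256, r--
l=2 r=7: min(20,6)*5=30 best=256, r--
l=2 r=6: min(20,3)*4=12 best=256, r--
l=2 r=5: min(20,3)*3=9 best=256, r--
l=2 r=4: min(20,8)*2=16 best=256, r--
l=2 r=3: min(20,2)*1=2 best=256, r--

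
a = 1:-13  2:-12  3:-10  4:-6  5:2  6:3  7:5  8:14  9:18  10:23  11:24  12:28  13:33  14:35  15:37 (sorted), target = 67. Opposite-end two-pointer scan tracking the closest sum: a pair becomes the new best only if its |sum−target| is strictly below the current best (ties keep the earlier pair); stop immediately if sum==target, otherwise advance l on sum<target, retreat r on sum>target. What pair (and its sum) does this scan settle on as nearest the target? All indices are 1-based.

[1,15] -13+37=24 d=43 * → l++
[2,15] -12+37=25 d=42 * → l++
[3,15] -10+37=27 d=40 * → l++
[4,15] -6+37=31 d=36 * → l++
[5,15] 2+37=39 d=28 * → l++
[6,15] 3+37=40 d=27 * → l++
[7,15] 5+37=42 d=25 * → l++
[8,15] 14+37=51 d=16 * → l++
[9,15] 18+37=55 d=12 * → l++
[10,15] 23+37=60 d=7 * → l++
[11,15] 24+37=61 d=6 * → l++
[12,15] 28+37=65 d=2 * → l++
[13,15] 33+37=70 d=3 → r--
[13,14] 33+35=68 d=1 * → r--

pair (33, 35) with sum 68 (|Δ|=1)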